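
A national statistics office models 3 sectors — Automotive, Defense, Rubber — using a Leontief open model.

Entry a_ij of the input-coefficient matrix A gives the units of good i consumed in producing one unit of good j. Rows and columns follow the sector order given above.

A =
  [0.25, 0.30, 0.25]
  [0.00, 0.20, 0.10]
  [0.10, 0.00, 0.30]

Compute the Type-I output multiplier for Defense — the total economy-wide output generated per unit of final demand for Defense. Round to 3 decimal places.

I − A =
  [   0.75    -0.30    -0.25]
  [   0.00     0.80    -0.10]
  [  -0.10     0.00     0.70]
Cofactors of I−A, C_ij = (−1)^(i+j)·(minor ij) (rows/columns in the sector order above):
  C_11 = (0.80)(0.70) − (-0.10)(0.00) = 0.5600
  C_12 = −[(0.00)(0.70) − (-0.10)(-0.10)] = 0.0100
  C_13 = (0.00)(0.00) − (0.80)(-0.10) = 0.0800
  C_21 = −[(-0.30)(0.70) − (-0.25)(0.00)] = 0.2100
  C_22 = (0.75)(0.70) − (-0.25)(-0.10) = 0.5000
  C_23 = −[(0.75)(0.00) − (-0.30)(-0.10)] = 0.0300
  C_31 = (-0.30)(-0.10) − (-0.25)(0.80) = 0.2300
  C_32 = −[(0.75)(-0.10) − (-0.25)(0.00)] = 0.0750
  C_33 = (0.75)(0.80) − (-0.30)(0.00) = 0.6000
det(I−A) = Σ_j (I−A)_1j·C_1j = (0.75)(0.5600) + (-0.30)(0.0100) + (-0.25)(0.0800) = 0.3970
adj(I−A) = Cᵀ =
  [ 0.5600   0.2100   0.2300]
  [ 0.0100   0.5000   0.0750]
  [ 0.0800   0.0300   0.6000]
(I − A)⁻¹ = adj(I−A) / det(I−A) ≈
  [   1.4106     0.5290     0.5793]
  [   0.0252     1.2594     0.1889]
  [   0.2015     0.0756     1.5113]
The output multiplier for sector j is the column-j sum of the Leontief inverse (I − A)⁻¹ = adj(I−A) / det(I−A).
Column D of adj(I−A): (0.2100, 0.5000, 0.0300); det(I−A) = 0.3970.
m_D = (0.2100 + 0.5000 + 0.0300) / 0.3970 = 0.74 / 0.3970 ≈ 1.864.

m_D = 1.864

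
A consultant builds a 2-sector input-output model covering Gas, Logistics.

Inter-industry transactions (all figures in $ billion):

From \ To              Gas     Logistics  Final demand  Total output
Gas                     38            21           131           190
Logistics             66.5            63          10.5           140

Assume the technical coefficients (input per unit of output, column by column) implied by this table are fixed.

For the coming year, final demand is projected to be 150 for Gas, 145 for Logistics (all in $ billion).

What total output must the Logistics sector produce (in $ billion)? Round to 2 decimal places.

Technical coefficients a_ij = z_ij / X_j:
  a_GG = 38/190 = 0.20, a_LG = 66.5/190 = 0.35
  a_GL = 21/140 = 0.15, a_LL = 63/140 = 0.45
I − A =
  [   0.80    -0.15]
  [  -0.35     0.55]
det(I−A) = (0.80)(0.55) − (-0.15)(-0.35) = 0.3875
adj(I−A) = [[0.55, 0.15], [0.35, 0.80]]
(I − A)⁻¹ = adj(I−A) / det(I−A) ≈
  [   1.4194     0.3871]
  [   0.9032     2.0645]
x = (I − A)⁻¹ d = adj(I−A)·d / det(I−A), with det(I−A) = 0.3875:
  x_G = (0.55·150 + 0.15·145) / 0.3875 = 104.25 / 0.3875 ≈ 269.03
  x_L = (0.35·150 + 0.80·145) / 0.3875 = 168.50 / 0.3875 ≈ 434.84

x_L = 434.84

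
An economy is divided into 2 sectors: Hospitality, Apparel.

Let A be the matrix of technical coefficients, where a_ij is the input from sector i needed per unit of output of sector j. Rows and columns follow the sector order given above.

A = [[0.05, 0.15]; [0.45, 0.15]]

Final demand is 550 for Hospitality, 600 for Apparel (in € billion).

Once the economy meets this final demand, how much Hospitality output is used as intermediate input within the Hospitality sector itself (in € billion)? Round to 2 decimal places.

I − A =
  [   0.95    -0.15]
  [  -0.45     0.85]
det(I−A) = (0.95)(0.85) − (-0.15)(-0.45) = 0.7400
adj(I−A) = [[0.85, 0.15], [0.45, 0.95]]
(I − A)⁻¹ = adj(I−A) / det(I−A) ≈
  [   1.1486     0.2027]
  [   0.6081     1.2838]
First solve x = (I − A)⁻¹ d = adj(I−A)·d / det(I−A); in particular x_H = (0.85·550 + 0.15·600) / 0.7400 = 557.50 / 0.7400 ≈ 753.3784.
Intermediate flow from H to H: z_HH = a_HH · x_H = 0.05 × 557.50 / 0.7400 = 27.875 / 0.7400 ≈ 37.67.

z_HH = 37.67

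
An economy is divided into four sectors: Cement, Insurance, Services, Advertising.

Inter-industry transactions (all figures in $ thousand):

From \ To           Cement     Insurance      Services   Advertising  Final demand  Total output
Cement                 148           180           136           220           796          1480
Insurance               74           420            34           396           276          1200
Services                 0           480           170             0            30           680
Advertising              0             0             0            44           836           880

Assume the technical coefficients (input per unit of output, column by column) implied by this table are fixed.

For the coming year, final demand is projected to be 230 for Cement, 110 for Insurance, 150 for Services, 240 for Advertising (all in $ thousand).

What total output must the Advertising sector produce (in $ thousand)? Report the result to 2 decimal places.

x_A = 252.63

Technical coefficients a_ij = z_ij / X_j:
  a_CC = 148/1480 = 0.10, a_IC = 74/1480 = 0.05, a_SC = 0/1480 = 0.00, a_AC = 0/1480 = 0.00
  a_CI = 180/1200 = 0.15, a_II = 420/1200 = 0.35, a_SI = 480/1200 = 0.40, a_AI = 0/1200 = 0.00
  a_CS = 136/680 = 0.20, a_IS = 34/680 = 0.05, a_SS = 170/680 = 0.25, a_AS = 0/680 = 0.00
  a_CA = 220/880 = 0.25, a_IA = 396/880 = 0.45, a_SA = 0/880 = 0.00, a_AA = 44/880 = 0.05
I − A =
  [   0.90    -0.15    -0.20    -0.25]
  [  -0.05     0.65    -0.05    -0.45]
  [   0.00    -0.40     0.75     0.00]
  [   0.00     0.00     0.00     0.95]
Compute the cofactors C_ij = (−1)^(i+j)·(3×3 minor ij) of I−A; the adjugate is their transpose:
adj(I−A) = Cᵀ =
  [ 0.444125   0.182875   0.130625   0.203500]
  [ 0.035625   0.641250   0.052250   0.313125]
  [ 0.019000   0.342000   0.548625   0.167000]
  [ 0.000000   0.000000   0.000000   0.411125]
det(I−A) = Σ_j (I−A)_1j·C_1j = (0.90)(0.444125) + (-0.15)(0.035625) + (-0.20)(0.019000) + (-0.25)(0.000000) = 0.39056875
(I − A)⁻¹ = adj(I−A) / det(I−A) ≈
  [   1.1371     0.4682     0.3344     0.5210]
  [   0.0912     1.6418     0.1338     0.8017]
  [   0.0486     0.8756     1.4047     0.4276]
  [   0.0000     0.0000     0.0000     1.0526]
x = (I − A)⁻¹ d = adj(I−A)·d / det(I−A), with det(I−A) = 0.39056875:
  x_C = (0.444125·230 + 0.182875·110 + 0.130625·150 + 0.203500·240) / 0.39056875 = 190.69875 / 0.39056875 ≈ 488.26
  x_I = (0.035625·230 + 0.641250·110 + 0.052250·150 + 0.313125·240) / 0.39056875 = 161.71875 / 0.39056875 ≈ 414.06
  x_S = (0.019000·230 + 0.342000·110 + 0.548625·150 + 0.167000·240) / 0.39056875 = 164.36375 / 0.39056875 ≈ 420.83
  x_A = (0.000000·230 + 0.000000·110 + 0.000000·150 + 0.411125·240) / 0.39056875 = 98.67 / 0.39056875 ≈ 252.63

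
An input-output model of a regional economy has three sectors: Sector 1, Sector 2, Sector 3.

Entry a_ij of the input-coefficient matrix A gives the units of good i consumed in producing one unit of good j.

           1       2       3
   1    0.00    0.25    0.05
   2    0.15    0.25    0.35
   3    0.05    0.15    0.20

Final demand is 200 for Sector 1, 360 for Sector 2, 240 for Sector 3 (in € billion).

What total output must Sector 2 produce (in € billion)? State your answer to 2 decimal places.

I − A =
  [   1.00    -0.25    -0.05]
  [  -0.15     0.75    -0.35]
  [  -0.05    -0.15     0.80]
Cofactors of I−A, C_ij = (−1)^(i+j)·(minor ij) (rows/columns in the sector order above):
  C_11 = (0.75)(0.80) − (-0.35)(-0.15) = 0.5475
  C_12 = −[(-0.15)(0.80) − (-0.35)(-0.05)] = 0.1375
  C_13 = (-0.15)(-0.15) − (0.75)(-0.05) = 0.0600
  C_21 = −[(-0.25)(0.80) − (-0.05)(-0.15)] = 0.2075
  C_22 = (1.00)(0.80) − (-0.05)(-0.05) = 0.7975
  C_23 = −[(1.00)(-0.15) − (-0.25)(-0.05)] = 0.1625
  C_31 = (-0.25)(-0.35) − (-0.05)(0.75) = 0.1250
  C_32 = −[(1.00)(-0.35) − (-0.05)(-0.15)] = 0.3575
  C_33 = (1.00)(0.75) − (-0.25)(-0.15) = 0.7125
det(I−A) = Σ_j (I−A)_1j·C_1j = (1.00)(0.5475) + (-0.25)(0.1375) + (-0.05)(0.0600) = 0.510125
adj(I−A) = Cᵀ =
  [ 0.5475   0.2075   0.1250]
  [ 0.1375   0.7975   0.3575]
  [ 0.0600   0.1625   0.7125]
(I − A)⁻¹ = adj(I−A) / det(I−A) ≈
  [   1.0733     0.4068     0.2450]
  [   0.2695     1.5633     0.7008]
  [   0.1176     0.3185     1.3967]
x = (I − A)⁻¹ d = adj(I−A)·d / det(I−A), with det(I−A) = 0.510125:
  x_1 = (0.5475·200 + 0.2075·360 + 0.1250·240) / 0.510125 = 214.20 / 0.510125 ≈ 419.90
  x_2 = (0.1375·200 + 0.7975·360 + 0.3575·240) / 0.510125 = 400.40 / 0.510125 ≈ 784.91
  x_3 = (0.0600·200 + 0.1625·360 + 0.7125·240) / 0.510125 = 241.50 / 0.510125 ≈ 473.41

x_2 = 784.91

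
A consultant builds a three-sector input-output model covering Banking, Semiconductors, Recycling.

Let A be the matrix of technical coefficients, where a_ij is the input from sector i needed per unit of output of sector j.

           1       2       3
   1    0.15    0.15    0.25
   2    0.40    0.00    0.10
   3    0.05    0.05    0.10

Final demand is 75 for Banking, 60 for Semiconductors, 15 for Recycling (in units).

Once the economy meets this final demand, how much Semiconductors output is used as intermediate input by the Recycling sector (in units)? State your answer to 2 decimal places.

z_23 = 2.92

I − A =
  [   0.85    -0.15    -0.25]
  [  -0.40     1.00    -0.10]
  [  -0.05    -0.05     0.90]
Cofactors of I−A, C_ij = (−1)^(i+j)·(minor ij) (rows/columns in the sector order above):
  C_11 = (1.00)(0.90) − (-0.10)(-0.05) = 0.8950
  C_12 = −[(-0.40)(0.90) − (-0.10)(-0.05)] = 0.3650
  C_13 = (-0.40)(-0.05) − (1.00)(-0.05) = 0.0700
  C_21 = −[(-0.15)(0.90) − (-0.25)(-0.05)] = 0.1475
  C_22 = (0.85)(0.90) − (-0.25)(-0.05) = 0.7525
  C_23 = −[(0.85)(-0.05) − (-0.15)(-0.05)] = 0.0500
  C_31 = (-0.15)(-0.10) − (-0.25)(1.00) = 0.2650
  C_32 = −[(0.85)(-0.10) − (-0.25)(-0.40)] = 0.1850
  C_33 = (0.85)(1.00) − (-0.15)(-0.40) = 0.7900
det(I−A) = Σ_j (I−A)_1j·C_1j = (0.85)(0.8950) + (-0.15)(0.3650) + (-0.25)(0.0700) = 0.6885
adj(I−A) = Cᵀ =
  [ 0.8950   0.1475   0.2650]
  [ 0.3650   0.7525   0.1850]
  [ 0.0700   0.0500   0.7900]
(I − A)⁻¹ = adj(I−A) / det(I−A) ≈
  [   1.2999     0.2142     0.3849]
  [   0.5301     1.0930     0.2687]
  [   0.1017     0.0726     1.1474]
First solve x = (I − A)⁻¹ d = adj(I−A)·d / det(I−A); in particular x_3 = (0.0700·75 + 0.0500·60 + 0.7900·15) / 0.6885 = 20.10 / 0.6885 ≈ 29.1939.
Intermediate flow from 2 to 3: z_23 = a_23 · x_3 = 0.10 × 20.10 / 0.6885 = 2.01 / 0.6885 ≈ 2.92.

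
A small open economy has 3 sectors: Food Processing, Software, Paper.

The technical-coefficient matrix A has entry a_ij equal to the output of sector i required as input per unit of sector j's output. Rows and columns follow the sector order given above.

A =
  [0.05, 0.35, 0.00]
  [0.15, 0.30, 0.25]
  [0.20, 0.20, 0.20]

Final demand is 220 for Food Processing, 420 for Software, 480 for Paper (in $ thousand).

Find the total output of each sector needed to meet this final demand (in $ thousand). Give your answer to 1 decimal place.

I − A =
  [   0.95    -0.35     0.00]
  [  -0.15     0.70    -0.25]
  [  -0.20    -0.20     0.80]
Cofactors of I−A, C_ij = (−1)^(i+j)·(minor ij) (rows/columns in the sector order above):
  C_11 = (0.70)(0.80) − (-0.25)(-0.20) = 0.5100
  C_12 = −[(-0.15)(0.80) − (-0.25)(-0.20)] = 0.1700
  C_13 = (-0.15)(-0.20) − (0.70)(-0.20) = 0.1700
  C_21 = −[(-0.35)(0.80) − (0.00)(-0.20)] = 0.2800
  C_22 = (0.95)(0.80) − (0.00)(-0.20) = 0.7600
  C_23 = −[(0.95)(-0.20) − (-0.35)(-0.20)] = 0.2600
  C_31 = (-0.35)(-0.25) − (0.00)(0.70) = 0.0875
  C_32 = −[(0.95)(-0.25) − (0.00)(-0.15)] = 0.2375
  C_33 = (0.95)(0.70) − (-0.35)(-0.15) = 0.6125
det(I−A) = Σ_j (I−A)_1j·C_1j = (0.95)(0.5100) + (-0.35)(0.1700) + (0.00)(0.1700) = 0.4250
adj(I−A) = Cᵀ =
  [ 0.5100   0.2800   0.0875]
  [ 0.1700   0.7600   0.2375]
  [ 0.1700   0.2600   0.6125]
(I − A)⁻¹ = adj(I−A) / det(I−A) ≈
  [   1.2000     0.6588     0.2059]
  [   0.4000     1.7882     0.5588]
  [   0.4000     0.6118     1.4412]
x = (I − A)⁻¹ d = adj(I−A)·d / det(I−A), with det(I−A) = 0.4250:
  x_1 = (0.5100·220 + 0.2800·420 + 0.0875·480) / 0.4250 = 271.80 / 0.4250 ≈ 639.5
  x_2 = (0.1700·220 + 0.7600·420 + 0.2375·480) / 0.4250 = 470.60 / 0.4250 ≈ 1107.3
  x_3 = (0.1700·220 + 0.2600·420 + 0.6125·480) / 0.4250 = 440.60 / 0.4250 ≈ 1036.7

x_1 = 639.5, x_2 = 1107.3, x_3 = 1036.7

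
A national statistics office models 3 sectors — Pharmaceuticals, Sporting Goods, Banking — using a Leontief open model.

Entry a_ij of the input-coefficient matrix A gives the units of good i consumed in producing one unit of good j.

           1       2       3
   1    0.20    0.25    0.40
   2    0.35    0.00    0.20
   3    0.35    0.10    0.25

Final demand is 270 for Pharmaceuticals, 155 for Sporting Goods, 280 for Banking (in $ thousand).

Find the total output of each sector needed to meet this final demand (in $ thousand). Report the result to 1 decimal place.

I − A =
  [   0.80    -0.25    -0.40]
  [  -0.35     1.00    -0.20]
  [  -0.35    -0.10     0.75]
Cofactors of I−A, C_ij = (−1)^(i+j)·(minor ij) (rows/columns in the sector order above):
  C_11 = (1.00)(0.75) − (-0.20)(-0.10) = 0.7300
  C_12 = −[(-0.35)(0.75) − (-0.20)(-0.35)] = 0.3325
  C_13 = (-0.35)(-0.10) − (1.00)(-0.35) = 0.3850
  C_21 = −[(-0.25)(0.75) − (-0.40)(-0.10)] = 0.2275
  C_22 = (0.80)(0.75) − (-0.40)(-0.35) = 0.4600
  C_23 = −[(0.80)(-0.10) − (-0.25)(-0.35)] = 0.1675
  C_31 = (-0.25)(-0.20) − (-0.40)(1.00) = 0.4500
  C_32 = −[(0.80)(-0.20) − (-0.40)(-0.35)] = 0.3000
  C_33 = (0.80)(1.00) − (-0.25)(-0.35) = 0.7125
det(I−A) = Σ_j (I−A)_1j·C_1j = (0.80)(0.7300) + (-0.25)(0.3325) + (-0.40)(0.3850) = 0.346875
adj(I−A) = Cᵀ =
  [ 0.7300   0.2275   0.4500]
  [ 0.3325   0.4600   0.3000]
  [ 0.3850   0.1675   0.7125]
(I − A)⁻¹ = adj(I−A) / det(I−A) ≈
  [   2.1045     0.6559     1.2973]
  [   0.9586     1.3261     0.8649]
  [   1.1099     0.4829     2.0541]
x = (I − A)⁻¹ d = adj(I−A)·d / det(I−A), with det(I−A) = 0.346875:
  x_1 = (0.7300·270 + 0.2275·155 + 0.4500·280) / 0.346875 = 358.3625 / 0.346875 ≈ 1033.1
  x_2 = (0.3325·270 + 0.4600·155 + 0.3000·280) / 0.346875 = 245.075 / 0.346875 ≈ 706.5
  x_3 = (0.3850·270 + 0.1675·155 + 0.7125·280) / 0.346875 = 329.4125 / 0.346875 ≈ 949.7

x_1 = 1033.1, x_2 = 706.5, x_3 = 949.7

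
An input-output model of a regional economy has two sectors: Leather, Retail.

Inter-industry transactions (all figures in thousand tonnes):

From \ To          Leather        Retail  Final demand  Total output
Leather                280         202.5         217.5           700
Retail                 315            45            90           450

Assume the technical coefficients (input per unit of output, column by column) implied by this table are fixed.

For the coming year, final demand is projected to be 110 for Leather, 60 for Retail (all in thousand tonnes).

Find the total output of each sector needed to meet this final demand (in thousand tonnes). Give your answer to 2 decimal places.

x_1 = 373.33, x_2 = 253.33

Technical coefficients a_ij = z_ij / X_j:
  a_11 = 280/700 = 0.40, a_21 = 315/700 = 0.45
  a_12 = 202.5/450 = 0.45, a_22 = 45/450 = 0.10
I − A =
  [   0.60    -0.45]
  [  -0.45     0.90]
det(I−A) = (0.60)(0.90) − (-0.45)(-0.45) = 0.3375
adj(I−A) = [[0.90, 0.45], [0.45, 0.60]]
(I − A)⁻¹ = adj(I−A) / det(I−A) ≈
  [   2.6667     1.3333]
  [   1.3333     1.7778]
x = (I − A)⁻¹ d = adj(I−A)·d / det(I−A), with det(I−A) = 0.3375:
  x_1 = (0.90·110 + 0.45·60) / 0.3375 = 126.00 / 0.3375 ≈ 373.33
  x_2 = (0.45·110 + 0.60·60) / 0.3375 = 85.50 / 0.3375 ≈ 253.33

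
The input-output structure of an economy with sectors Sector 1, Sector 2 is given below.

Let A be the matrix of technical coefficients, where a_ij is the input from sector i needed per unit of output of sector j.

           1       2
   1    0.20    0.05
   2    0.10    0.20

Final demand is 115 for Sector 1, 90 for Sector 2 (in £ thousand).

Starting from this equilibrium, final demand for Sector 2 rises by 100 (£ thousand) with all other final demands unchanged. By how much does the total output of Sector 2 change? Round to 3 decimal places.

Δx_2 = 125.984

I − A =
  [   0.80    -0.05]
  [  -0.10     0.80]
det(I−A) = (0.80)(0.80) − (-0.05)(-0.10) = 0.6350
adj(I−A) = [[0.80, 0.05], [0.10, 0.80]]
(I − A)⁻¹ = adj(I−A) / det(I−A) ≈
  [   1.2598     0.0787]
  [   0.1575     1.2598]
Δx = (I − A)⁻¹ Δd with Δd having +100 in the Sector 2 component and 0 elsewhere.
So Δx_2 = L_22 · (+100), where L_22 = adj(I−A)_22 / det(I−A) = 0.80 / 0.6350.
Δx_2 = 0.80 × (+100) / 0.6350 = 80.00 / 0.6350 ≈ 125.984.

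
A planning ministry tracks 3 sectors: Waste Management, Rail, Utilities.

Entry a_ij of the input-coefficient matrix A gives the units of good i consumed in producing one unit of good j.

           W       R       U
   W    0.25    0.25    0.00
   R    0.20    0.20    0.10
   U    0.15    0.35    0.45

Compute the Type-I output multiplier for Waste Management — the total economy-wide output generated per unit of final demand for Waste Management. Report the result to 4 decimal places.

I − A =
  [   0.75    -0.25     0.00]
  [  -0.20     0.80    -0.10]
  [  -0.15    -0.35     0.55]
Cofactors of I−A, C_ij = (−1)^(i+j)·(minor ij) (rows/columns in the sector order above):
  C_11 = (0.80)(0.55) − (-0.10)(-0.35) = 0.4050
  C_12 = −[(-0.20)(0.55) − (-0.10)(-0.15)] = 0.1250
  C_13 = (-0.20)(-0.35) − (0.80)(-0.15) = 0.1900
  C_21 = −[(-0.25)(0.55) − (0.00)(-0.35)] = 0.1375
  C_22 = (0.75)(0.55) − (0.00)(-0.15) = 0.4125
  C_23 = −[(0.75)(-0.35) − (-0.25)(-0.15)] = 0.3000
  C_31 = (-0.25)(-0.10) − (0.00)(0.80) = 0.0250
  C_32 = −[(0.75)(-0.10) − (0.00)(-0.20)] = 0.0750
  C_33 = (0.75)(0.80) − (-0.25)(-0.20) = 0.5500
det(I−A) = Σ_j (I−A)_1j·C_1j = (0.75)(0.4050) + (-0.25)(0.1250) + (0.00)(0.1900) = 0.2725
adj(I−A) = Cᵀ =
  [ 0.4050   0.1375   0.0250]
  [ 0.1250   0.4125   0.0750]
  [ 0.1900   0.3000   0.5500]
(I − A)⁻¹ = adj(I−A) / det(I−A) ≈
  [   1.48624     0.50459     0.09174]
  [   0.45872     1.51376     0.27523]
  [   0.69725     1.10092     2.01835]
The output multiplier for sector j is the column-j sum of the Leontief inverse (I − A)⁻¹ = adj(I−A) / det(I−A).
Column W of adj(I−A): (0.4050, 0.1250, 0.1900); det(I−A) = 0.2725.
m_W = (0.4050 + 0.1250 + 0.1900) / 0.2725 = 0.72 / 0.2725 ≈ 2.6422.

m_W = 2.6422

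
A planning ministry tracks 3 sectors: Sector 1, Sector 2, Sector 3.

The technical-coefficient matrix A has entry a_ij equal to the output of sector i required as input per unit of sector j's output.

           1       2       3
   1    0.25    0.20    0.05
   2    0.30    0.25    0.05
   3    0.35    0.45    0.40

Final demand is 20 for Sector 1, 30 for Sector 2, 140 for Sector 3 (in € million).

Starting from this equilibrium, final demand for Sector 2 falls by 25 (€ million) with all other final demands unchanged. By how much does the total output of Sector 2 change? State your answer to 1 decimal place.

Δx_2 = -41.4

I − A =
  [   0.75    -0.20    -0.05]
  [  -0.30     0.75    -0.05]
  [  -0.35    -0.45     0.60]
Cofactors of I−A, C_ij = (−1)^(i+j)·(minor ij) (rows/columns in the sector order above):
  C_11 = (0.75)(0.60) − (-0.05)(-0.45) = 0.4275
  C_12 = −[(-0.30)(0.60) − (-0.05)(-0.35)] = 0.1975
  C_13 = (-0.30)(-0.45) − (0.75)(-0.35) = 0.3975
  C_21 = −[(-0.20)(0.60) − (-0.05)(-0.45)] = 0.1425
  C_22 = (0.75)(0.60) − (-0.05)(-0.35) = 0.4325
  C_23 = −[(0.75)(-0.45) − (-0.20)(-0.35)] = 0.4075
  C_31 = (-0.20)(-0.05) − (-0.05)(0.75) = 0.0475
  C_32 = −[(0.75)(-0.05) − (-0.05)(-0.30)] = 0.0525
  C_33 = (0.75)(0.75) − (-0.20)(-0.30) = 0.5025
det(I−A) = Σ_j (I−A)_1j·C_1j = (0.75)(0.4275) + (-0.20)(0.1975) + (-0.05)(0.3975) = 0.26125
adj(I−A) = Cᵀ =
  [ 0.4275   0.1425   0.0475]
  [ 0.1975   0.4325   0.0525]
  [ 0.3975   0.4075   0.5025]
(I − A)⁻¹ = adj(I−A) / det(I−A) ≈
  [   1.6364     0.5455     0.1818]
  [   0.7560     1.6555     0.2010]
  [   1.5215     1.5598     1.9234]
Δx = (I − A)⁻¹ Δd with Δd having -25 in the Sector 2 component and 0 elsewhere.
So Δx_2 = L_22 · (-25), where L_22 = adj(I−A)_22 / det(I−A) = 0.4325 / 0.26125.
Δx_2 = 0.4325 × (-25) / 0.26125 = -10.8125 / 0.26125 ≈ -41.4.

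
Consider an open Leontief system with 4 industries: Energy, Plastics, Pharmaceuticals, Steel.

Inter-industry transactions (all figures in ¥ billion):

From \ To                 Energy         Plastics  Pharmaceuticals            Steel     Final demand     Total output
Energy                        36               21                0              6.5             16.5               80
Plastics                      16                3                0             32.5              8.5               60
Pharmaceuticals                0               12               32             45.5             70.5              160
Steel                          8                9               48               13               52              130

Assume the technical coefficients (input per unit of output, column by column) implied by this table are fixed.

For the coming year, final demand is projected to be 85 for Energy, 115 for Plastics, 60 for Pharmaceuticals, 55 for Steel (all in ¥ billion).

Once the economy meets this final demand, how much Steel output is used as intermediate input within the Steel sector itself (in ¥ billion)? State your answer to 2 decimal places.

Technical coefficients a_ij = z_ij / X_j:
  a_11 = 36/80 = 0.45, a_21 = 16/80 = 0.20, a_31 = 0/80 = 0.00, a_41 = 8/80 = 0.10
  a_12 = 21/60 = 0.35, a_22 = 3/60 = 0.05, a_32 = 12/60 = 0.20, a_42 = 9/60 = 0.15
  a_13 = 0/160 = 0.00, a_23 = 0/160 = 0.00, a_33 = 32/160 = 0.20, a_43 = 48/160 = 0.30
  a_14 = 6.5/130 = 0.05, a_24 = 32.5/130 = 0.25, a_34 = 45.5/130 = 0.35, a_44 = 13/130 = 0.10
I − A =
  [   0.55    -0.35     0.00    -0.05]
  [  -0.20     0.95     0.00    -0.25]
  [   0.00    -0.20     0.80    -0.35]
  [  -0.10    -0.15    -0.30     0.90]
Compute the cofactors C_ij = (−1)^(i+j)·(3×3 minor ij) of I−A; the adjugate is their transpose:
adj(I−A) = Cᵀ =
  [ 0.539250   0.224250   0.040500   0.108000]
  [ 0.143000   0.334250   0.044250   0.118000]
  [ 0.084750   0.139125   0.371625   0.187875]
  [ 0.112000   0.127000   0.135750   0.362000]
det(I−A) = Σ_j (I−A)_1j·C_1j = (0.55)(0.539250) + (-0.35)(0.143000) + (0.00)(0.084750) + (-0.05)(0.112000) = 0.2409375
(I − A)⁻¹ = adj(I−A) / det(I−A) ≈
  [   2.2381     0.9307     0.1681     0.4482]
  [   0.5935     1.3873     0.1837     0.4898]
  [   0.3518     0.5774     1.5424     0.7798]
  [   0.4649     0.5271     0.5634     1.5025]
First solve x = (I − A)⁻¹ d = adj(I−A)·d / det(I−A); in particular x_4 = (0.112000·85 + 0.127000·115 + 0.135750·60 + 0.362000·55) / 0.2409375 = 52.18 / 0.2409375 ≈ 216.5707.
Intermediate flow from 4 to 4: z_44 = a_44 · x_4 = 0.10 × 52.18 / 0.2409375 = 5.218 / 0.2409375 ≈ 21.66.

z_44 = 21.66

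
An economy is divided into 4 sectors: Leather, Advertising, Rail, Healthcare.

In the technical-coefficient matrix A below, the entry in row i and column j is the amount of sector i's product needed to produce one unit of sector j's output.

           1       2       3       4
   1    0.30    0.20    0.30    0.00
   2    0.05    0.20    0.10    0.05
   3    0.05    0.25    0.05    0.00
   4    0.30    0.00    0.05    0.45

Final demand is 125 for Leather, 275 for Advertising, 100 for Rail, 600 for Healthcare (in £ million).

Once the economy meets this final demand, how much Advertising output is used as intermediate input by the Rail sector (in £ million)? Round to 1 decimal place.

z_23 = 25.6

I − A =
  [   0.70    -0.20    -0.30     0.00]
  [  -0.05     0.80    -0.10    -0.05]
  [  -0.05    -0.25     0.95     0.00]
  [  -0.30     0.00    -0.05     0.55]
Compute the cofactors C_ij = (−1)^(i+j)·(3×3 minor ij) of I−A; the adjugate is their transpose:
adj(I−A) = Cᵀ =
  [ 0.403625   0.145750   0.143500   0.013250]
  [ 0.043250   0.357500   0.053000   0.032500]
  [ 0.032625   0.101750   0.299500   0.009250]
  [ 0.223125   0.088750   0.105500   0.488250]
det(I−A) = Σ_j (I−A)_1j·C_1j = (0.70)(0.403625) + (-0.20)(0.043250) + (-0.30)(0.032625) + (0.00)(0.223125) = 0.2641
(I − A)⁻¹ = adj(I−A) / det(I−A) ≈
  [   1.5283     0.5519     0.5434     0.0502]
  [   0.1638     1.3537     0.2007     0.1231]
  [   0.1235     0.3853     1.1340     0.0350]
  [   0.8449     0.3360     0.3995     1.8487]
First solve x = (I − A)⁻¹ d = adj(I−A)·d / det(I−A); in particular x_3 = (0.032625·125 + 0.101750·275 + 0.299500·100 + 0.009250·600) / 0.2641 = 67.559375 / 0.2641 ≈ 255.810.
Intermediate flow from 2 to 3: z_23 = a_23 · x_3 = 0.10 × 67.559375 / 0.2641 = 6.7559375 / 0.2641 ≈ 25.6.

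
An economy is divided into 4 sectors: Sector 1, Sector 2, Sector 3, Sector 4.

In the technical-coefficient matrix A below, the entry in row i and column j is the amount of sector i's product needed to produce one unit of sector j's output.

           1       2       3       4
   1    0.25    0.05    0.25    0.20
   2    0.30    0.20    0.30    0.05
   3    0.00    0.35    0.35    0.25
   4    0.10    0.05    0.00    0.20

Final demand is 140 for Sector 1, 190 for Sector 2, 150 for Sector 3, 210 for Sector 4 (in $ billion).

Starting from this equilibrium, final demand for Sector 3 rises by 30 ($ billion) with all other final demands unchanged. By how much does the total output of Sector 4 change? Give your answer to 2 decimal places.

I − A =
  [   0.75    -0.05    -0.25    -0.20]
  [  -0.30     0.80    -0.30    -0.05]
  [   0.00    -0.35     0.65    -0.25]
  [  -0.10    -0.05     0.00     0.80]
Compute the cofactors C_ij = (−1)^(i+j)·(3×3 minor ij) of I−A; the adjugate is their transpose:
adj(I−A) = Cᵀ =
  [ 0.326625   0.105625   0.174375   0.142750]
  [ 0.166750   0.370750   0.235250   0.138375]
  [ 0.109500   0.213625   0.446875   0.180375]
  [ 0.051250   0.036375   0.036500   0.275250]
det(I−A) = Σ_j (I−A)_1j·C_1j = (0.75)(0.326625) + (-0.05)(0.166750) + (-0.25)(0.109500) + (-0.20)(0.051250) = 0.19900625
(I − A)⁻¹ = adj(I−A) / det(I−A) ≈
  [   1.6413     0.5308     0.8762     0.7173]
  [   0.8379     1.8630     1.1821     0.6953]
  [   0.5502     1.0735     2.2455     0.9064]
  [   0.2575     0.1828     0.1834     1.3831]
Δx = (I − A)⁻¹ Δd with Δd having +30 in the Sector 3 component and 0 elsewhere.
So Δx_4 = L_43 · (+30), where L_43 = adj(I−A)_43 / det(I−A) = 0.036500 / 0.19900625.
Δx_4 = 0.036500 × (+30) / 0.19900625 = 1.095 / 0.19900625 ≈ 5.50.

Δx_4 = 5.50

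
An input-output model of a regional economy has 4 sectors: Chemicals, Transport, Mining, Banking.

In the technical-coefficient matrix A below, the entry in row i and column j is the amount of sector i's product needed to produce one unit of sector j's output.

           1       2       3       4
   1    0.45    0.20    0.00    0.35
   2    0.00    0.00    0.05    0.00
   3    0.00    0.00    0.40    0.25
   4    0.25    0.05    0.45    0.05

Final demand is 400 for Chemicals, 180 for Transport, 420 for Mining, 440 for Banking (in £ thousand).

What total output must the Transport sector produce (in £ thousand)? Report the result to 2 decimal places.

I − A =
  [   0.55    -0.20     0.00    -0.35]
  [   0.00     1.00    -0.05     0.00]
  [   0.00     0.00     0.60    -0.25]
  [  -0.25    -0.05    -0.45     0.95]
Compute the cofactors C_ij = (−1)^(i+j)·(3×3 minor ij) of I−A; the adjugate is their transpose:
adj(I−A) = Cᵀ =
  [ 0.456875   0.102000   0.167875   0.212500]
  [ 0.003125   0.199125   0.021750   0.006875]
  [ 0.062500   0.019375   0.435000   0.137500]
  [ 0.150000   0.046500   0.251375   0.330000]
det(I−A) = Σ_j (I−A)_1j·C_1j = (0.55)(0.456875) + (-0.20)(0.003125) + (0.00)(0.062500) + (-0.35)(0.150000) = 0.19815625
(I − A)⁻¹ = adj(I−A) / det(I−A) ≈
  [   2.3056     0.5147     0.8472     1.0724]
  [   0.0158     1.0049     0.1098     0.0347]
  [   0.3154     0.0978     2.1952     0.6939]
  [   0.7570     0.2347     1.2686     1.6654]
x = (I − A)⁻¹ d = adj(I−A)·d / det(I−A), with det(I−A) = 0.19815625:
  x_1 = (0.456875·400 + 0.102000·180 + 0.167875·420 + 0.212500·440) / 0.19815625 = 365.1175 / 0.19815625 ≈ 1842.57
  x_2 = (0.003125·400 + 0.199125·180 + 0.021750·420 + 0.006875·440) / 0.19815625 = 49.2525 / 0.19815625 ≈ 248.55
  x_3 = (0.062500·400 + 0.019375·180 + 0.435000·420 + 0.137500·440) / 0.19815625 = 271.6875 / 0.19815625 ≈ 1371.08
  x_4 = (0.150000·400 + 0.046500·180 + 0.251375·420 + 0.330000·440) / 0.19815625 = 319.1475 / 0.19815625 ≈ 1610.59

x_2 = 248.55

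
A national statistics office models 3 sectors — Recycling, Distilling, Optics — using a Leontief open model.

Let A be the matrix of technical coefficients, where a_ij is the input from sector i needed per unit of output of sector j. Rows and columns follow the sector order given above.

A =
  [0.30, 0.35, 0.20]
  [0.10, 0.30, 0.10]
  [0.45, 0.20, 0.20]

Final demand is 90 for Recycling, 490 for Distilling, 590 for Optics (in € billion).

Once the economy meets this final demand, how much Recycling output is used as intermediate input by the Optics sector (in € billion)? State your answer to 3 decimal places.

I − A =
  [   0.70    -0.35    -0.20]
  [  -0.10     0.70    -0.10]
  [  -0.45    -0.20     0.80]
Cofactors of I−A, C_ij = (−1)^(i+j)·(minor ij) (rows/columns in the sector order above):
  C_11 = (0.70)(0.80) − (-0.10)(-0.20) = 0.5400
  C_12 = −[(-0.10)(0.80) − (-0.10)(-0.45)] = 0.1250
  C_13 = (-0.10)(-0.20) − (0.70)(-0.45) = 0.3350
  C_21 = −[(-0.35)(0.80) − (-0.20)(-0.20)] = 0.3200
  C_22 = (0.70)(0.80) − (-0.20)(-0.45) = 0.4700
  C_23 = −[(0.70)(-0.20) − (-0.35)(-0.45)] = 0.2975
  C_31 = (-0.35)(-0.10) − (-0.20)(0.70) = 0.1750
  C_32 = −[(0.70)(-0.10) − (-0.20)(-0.10)] = 0.0900
  C_33 = (0.70)(0.70) − (-0.35)(-0.10) = 0.4550
det(I−A) = Σ_j (I−A)_1j·C_1j = (0.70)(0.5400) + (-0.35)(0.1250) + (-0.20)(0.3350) = 0.26725
adj(I−A) = Cᵀ =
  [ 0.5400   0.3200   0.1750]
  [ 0.1250   0.4700   0.0900]
  [ 0.3350   0.2975   0.4550]
(I − A)⁻¹ = adj(I−A) / det(I−A) ≈
  [   2.0206     1.1974     0.6548]
  [   0.4677     1.7587     0.3368]
  [   1.2535     1.1132     1.7025]
First solve x = (I − A)⁻¹ d = adj(I−A)·d / det(I−A); in particular x_O = (0.3350·90 + 0.2975·490 + 0.4550·590) / 0.26725 = 444.375 / 0.26725 ≈ 1662.76894.
Intermediate flow from R to O: z_RO = a_RO · x_O = 0.20 × 444.375 / 0.26725 = 88.875 / 0.26725 ≈ 332.554.

z_RO = 332.554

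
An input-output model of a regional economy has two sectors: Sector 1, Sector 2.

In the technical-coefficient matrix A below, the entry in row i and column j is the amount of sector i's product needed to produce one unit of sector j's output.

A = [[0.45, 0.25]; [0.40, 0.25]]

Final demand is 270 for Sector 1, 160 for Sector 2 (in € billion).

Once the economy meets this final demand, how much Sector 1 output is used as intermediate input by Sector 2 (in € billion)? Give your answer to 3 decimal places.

z_12 = 156.800

I − A =
  [   0.55    -0.25]
  [  -0.40     0.75]
det(I−A) = (0.55)(0.75) − (-0.25)(-0.40) = 0.3125
adj(I−A) = [[0.75, 0.25], [0.40, 0.55]]
(I − A)⁻¹ = adj(I−A) / det(I−A) ≈
  [   2.4000     0.8000]
  [   1.2800     1.7600]
First solve x = (I − A)⁻¹ d = adj(I−A)·d / det(I−A); in particular x_2 = (0.40·270 + 0.55·160) / 0.3125 = 196.00 / 0.3125 = 627.20000.
Intermediate flow from 1 to 2: z_12 = a_12 · x_2 = 0.25 × 196.00 / 0.3125 = 49.00 / 0.3125 = 156.800.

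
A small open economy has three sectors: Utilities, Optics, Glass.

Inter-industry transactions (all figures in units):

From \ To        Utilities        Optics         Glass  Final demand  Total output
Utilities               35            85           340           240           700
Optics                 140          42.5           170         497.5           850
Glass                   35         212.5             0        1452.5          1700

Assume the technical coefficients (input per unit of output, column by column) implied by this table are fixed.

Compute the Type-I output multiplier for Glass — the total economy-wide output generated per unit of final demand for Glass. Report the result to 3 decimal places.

Technical coefficients a_ij = z_ij / X_j:
  a_UU = 35/700 = 0.05, a_OU = 140/700 = 0.20, a_GU = 35/700 = 0.05
  a_UO = 85/850 = 0.10, a_OO = 42.5/850 = 0.05, a_GO = 212.5/850 = 0.25
  a_UG = 340/1700 = 0.20, a_OG = 170/1700 = 0.10, a_GG = 0/1700 = 0.00
I − A =
  [   0.95    -0.10    -0.20]
  [  -0.20     0.95    -0.10]
  [  -0.05    -0.25     1.00]
Cofactors of I−A, C_ij = (−1)^(i+j)·(minor ij) (rows/columns in the sector order above):
  C_11 = (0.95)(1.00) − (-0.10)(-0.25) = 0.9250
  C_12 = −[(-0.20)(1.00) − (-0.10)(-0.05)] = 0.2050
  C_13 = (-0.20)(-0.25) − (0.95)(-0.05) = 0.0975
  C_21 = −[(-0.10)(1.00) − (-0.20)(-0.25)] = 0.1500
  C_22 = (0.95)(1.00) − (-0.20)(-0.05) = 0.9400
  C_23 = −[(0.95)(-0.25) − (-0.10)(-0.05)] = 0.2425
  C_31 = (-0.10)(-0.10) − (-0.20)(0.95) = 0.2000
  C_32 = −[(0.95)(-0.10) − (-0.20)(-0.20)] = 0.1350
  C_33 = (0.95)(0.95) − (-0.10)(-0.20) = 0.8825
det(I−A) = Σ_j (I−A)_1j·C_1j = (0.95)(0.9250) + (-0.10)(0.2050) + (-0.20)(0.0975) = 0.83875
adj(I−A) = Cᵀ =
  [ 0.9250   0.1500   0.2000]
  [ 0.2050   0.9400   0.1350]
  [ 0.0975   0.2425   0.8825]
(I − A)⁻¹ = adj(I−A) / det(I−A) ≈
  [   1.1028     0.1788     0.2385]
  [   0.2444     1.1207     0.1610]
  [   0.1162     0.2891     1.0522]
The output multiplier for sector j is the column-j sum of the Leontief inverse (I − A)⁻¹ = adj(I−A) / det(I−A).
Column G of adj(I−A): (0.2000, 0.1350, 0.8825); det(I−A) = 0.83875.
m_G = (0.2000 + 0.1350 + 0.8825) / 0.83875 = 1.2175 / 0.83875 ≈ 1.452.

m_G = 1.452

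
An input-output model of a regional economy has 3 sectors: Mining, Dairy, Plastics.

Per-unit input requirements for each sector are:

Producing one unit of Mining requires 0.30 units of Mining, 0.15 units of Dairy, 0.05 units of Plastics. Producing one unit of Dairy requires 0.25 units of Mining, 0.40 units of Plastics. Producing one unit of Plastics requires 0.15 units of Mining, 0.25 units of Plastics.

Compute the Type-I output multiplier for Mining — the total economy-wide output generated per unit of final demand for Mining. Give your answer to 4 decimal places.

I − A =
  [   0.70    -0.25    -0.15]
  [  -0.15     1.00     0.00]
  [  -0.05    -0.40     0.75]
Cofactors of I−A, C_ij = (−1)^(i+j)·(minor ij) (rows/columns in the sector order above):
  C_11 = (1.00)(0.75) − (0.00)(-0.40) = 0.7500
  C_12 = −[(-0.15)(0.75) − (0.00)(-0.05)] = 0.1125
  C_13 = (-0.15)(-0.40) − (1.00)(-0.05) = 0.1100
  C_21 = −[(-0.25)(0.75) − (-0.15)(-0.40)] = 0.2475
  C_22 = (0.70)(0.75) − (-0.15)(-0.05) = 0.5175
  C_23 = −[(0.70)(-0.40) − (-0.25)(-0.05)] = 0.2925
  C_31 = (-0.25)(0.00) − (-0.15)(1.00) = 0.1500
  C_32 = −[(0.70)(0.00) − (-0.15)(-0.15)] = 0.0225
  C_33 = (0.70)(1.00) − (-0.25)(-0.15) = 0.6625
det(I−A) = Σ_j (I−A)_1j·C_1j = (0.70)(0.7500) + (-0.25)(0.1125) + (-0.15)(0.1100) = 0.480375
adj(I−A) = Cᵀ =
  [ 0.7500   0.2475   0.1500]
  [ 0.1125   0.5175   0.0225]
  [ 0.1100   0.2925   0.6625]
(I − A)⁻¹ = adj(I−A) / det(I−A) ≈
  [   1.56128     0.51522     0.31226]
  [   0.23419     1.07728     0.04684]
  [   0.22899     0.60890     1.37913]
The output multiplier for sector j is the column-j sum of the Leontief inverse (I − A)⁻¹ = adj(I−A) / det(I−A).
Column M of adj(I−A): (0.7500, 0.1125, 0.1100); det(I−A) = 0.480375.
m_M = (0.7500 + 0.1125 + 0.1100) / 0.480375 = 0.9725 / 0.480375 ≈ 2.0245.

m_M = 2.0245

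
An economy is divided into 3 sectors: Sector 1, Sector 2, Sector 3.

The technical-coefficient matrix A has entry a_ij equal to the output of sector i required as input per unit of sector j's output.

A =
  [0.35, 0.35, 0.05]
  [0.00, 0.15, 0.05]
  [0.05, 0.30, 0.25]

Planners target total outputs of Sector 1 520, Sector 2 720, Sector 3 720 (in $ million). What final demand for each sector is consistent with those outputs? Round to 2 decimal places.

d_1 = 50.00, d_2 = 576.00, d_3 = 298.00

I − A =
  [   0.65    -0.35    -0.05]
  [   0.00     0.85    -0.05]
  [  -0.05    -0.30     0.75]
d = (I − A) x:
  d_1 = (+0.65)·520 + (-0.35)·720 + (-0.05)·720 = 50.00
  d_2 = (+0.00)·520 + (+0.85)·720 + (-0.05)·720 = 576.00
  d_3 = (-0.05)·520 + (-0.30)·720 + (+0.75)·720 = 298.00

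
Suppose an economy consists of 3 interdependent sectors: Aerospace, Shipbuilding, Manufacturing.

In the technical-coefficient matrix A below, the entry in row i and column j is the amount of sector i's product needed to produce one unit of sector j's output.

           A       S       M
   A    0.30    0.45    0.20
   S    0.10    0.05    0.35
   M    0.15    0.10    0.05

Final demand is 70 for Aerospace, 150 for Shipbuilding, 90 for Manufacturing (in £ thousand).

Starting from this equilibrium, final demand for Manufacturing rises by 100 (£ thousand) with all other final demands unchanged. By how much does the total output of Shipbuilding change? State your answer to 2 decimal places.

Δx_S = 51.92

I − A =
  [   0.70    -0.45    -0.20]
  [  -0.10     0.95    -0.35]
  [  -0.15    -0.10     0.95]
Cofactors of I−A, C_ij = (−1)^(i+j)·(minor ij) (rows/columns in the sector order above):
  C_11 = (0.95)(0.95) − (-0.35)(-0.10) = 0.8675
  C_12 = −[(-0.10)(0.95) − (-0.35)(-0.15)] = 0.1475
  C_13 = (-0.10)(-0.10) − (0.95)(-0.15) = 0.1525
  C_21 = −[(-0.45)(0.95) − (-0.20)(-0.10)] = 0.4475
  C_22 = (0.70)(0.95) − (-0.20)(-0.15) = 0.6350
  C_23 = −[(0.70)(-0.10) − (-0.45)(-0.15)] = 0.1375
  C_31 = (-0.45)(-0.35) − (-0.20)(0.95) = 0.3475
  C_32 = −[(0.70)(-0.35) − (-0.20)(-0.10)] = 0.2650
  C_33 = (0.70)(0.95) − (-0.45)(-0.10) = 0.6200
det(I−A) = Σ_j (I−A)_1j·C_1j = (0.70)(0.8675) + (-0.45)(0.1475) + (-0.20)(0.1525) = 0.510375
adj(I−A) = Cᵀ =
  [ 0.8675   0.4475   0.3475]
  [ 0.1475   0.6350   0.2650]
  [ 0.1525   0.1375   0.6200]
(I − A)⁻¹ = adj(I−A) / det(I−A) ≈
  [   1.6997     0.8768     0.6809]
  [   0.2890     1.2442     0.5192]
  [   0.2988     0.2694     1.2148]
Δx = (I − A)⁻¹ Δd with Δd having +100 in the Manufacturing component and 0 elsewhere.
So Δx_S = L_SM · (+100), where L_SM = adj(I−A)_SM / det(I−A) = 0.2650 / 0.510375.
Δx_S = 0.2650 × (+100) / 0.510375 = 26.50 / 0.510375 ≈ 51.92.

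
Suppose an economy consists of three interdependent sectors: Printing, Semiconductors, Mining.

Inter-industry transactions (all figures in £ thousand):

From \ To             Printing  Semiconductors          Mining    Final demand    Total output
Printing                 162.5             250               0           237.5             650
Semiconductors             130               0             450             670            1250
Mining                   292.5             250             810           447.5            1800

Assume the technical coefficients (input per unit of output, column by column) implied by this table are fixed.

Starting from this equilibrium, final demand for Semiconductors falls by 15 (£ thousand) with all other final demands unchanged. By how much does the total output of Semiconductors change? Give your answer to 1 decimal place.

Δx_S = -18.7

Technical coefficients a_ij = z_ij / X_j:
  a_PP = 162.5/650 = 0.25, a_SP = 130/650 = 0.20, a_MP = 292.5/650 = 0.45
  a_PS = 250/1250 = 0.20, a_SS = 0/1250 = 0.00, a_MS = 250/1250 = 0.20
  a_PM = 0/1800 = 0.00, a_SM = 450/1800 = 0.25, a_MM = 810/1800 = 0.45
I − A =
  [   0.75    -0.20     0.00]
  [  -0.20     1.00    -0.25]
  [  -0.45    -0.20     0.55]
Cofactors of I−A, C_ij = (−1)^(i+j)·(minor ij) (rows/columns in the sector order above):
  C_11 = (1.00)(0.55) − (-0.25)(-0.20) = 0.5000
  C_12 = −[(-0.20)(0.55) − (-0.25)(-0.45)] = 0.2225
  C_13 = (-0.20)(-0.20) − (1.00)(-0.45) = 0.4900
  C_21 = −[(-0.20)(0.55) − (0.00)(-0.20)] = 0.1100
  C_22 = (0.75)(0.55) − (0.00)(-0.45) = 0.4125
  C_23 = −[(0.75)(-0.20) − (-0.20)(-0.45)] = 0.2400
  C_31 = (-0.20)(-0.25) − (0.00)(1.00) = 0.0500
  C_32 = −[(0.75)(-0.25) − (0.00)(-0.20)] = 0.1875
  C_33 = (0.75)(1.00) − (-0.20)(-0.20) = 0.7100
det(I−A) = Σ_j (I−A)_1j·C_1j = (0.75)(0.5000) + (-0.20)(0.2225) + (0.00)(0.4900) = 0.3305
adj(I−A) = Cᵀ =
  [ 0.5000   0.1100   0.0500]
  [ 0.2225   0.4125   0.1875]
  [ 0.4900   0.2400   0.7100]
(I − A)⁻¹ = adj(I−A) / det(I−A) ≈
  [   1.5129     0.3328     0.1513]
  [   0.6732     1.2481     0.5673]
  [   1.4826     0.7262     2.1483]
Δx = (I − A)⁻¹ Δd with Δd having -15 in the Semiconductors component and 0 elsewhere.
So Δx_S = L_SS · (-15), where L_SS = adj(I−A)_SS / det(I−A) = 0.4125 / 0.3305.
Δx_S = 0.4125 × (-15) / 0.3305 = -6.1875 / 0.3305 ≈ -18.7.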